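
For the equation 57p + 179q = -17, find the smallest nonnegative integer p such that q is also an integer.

gcd(179, 57):
  179 = 3*57 + 8
  57 = 7*8 + 1
  8 = 8*1
so gcd(179, 57) = 1.
1 divides -17, so solutions exist.
Back-substitute for Bézout coefficients:
  1 = 57 - 7*8
  ... = 57*(22) + 179*(-7)
Scale by -17/1 = -17: (p₀, q₀) = (-374, 119).
General solution: p = -374 + 179t, q = 119 - 57t for integer t.
p ≥ 0: smallest is -374 mod 179 = 163 (at t = 3), with q = -52.

163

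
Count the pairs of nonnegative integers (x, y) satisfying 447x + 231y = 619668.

gcd(447, 231):
  447 = 1×231 + 216
  231 = 1×216 + 15
  216 = 14×15 + 6
  15 = 2×6 + 3
  6 = 2×3
so gcd(447, 231) = 3.
Back-substitute for Bézout coefficients:
  3 = 15 - 2×6
  ... = 447×(-31) + 231×(60)
Scale by 206556: one solution is (-6403236, 12393360). Reduce x mod 77: (7, 2669).
General: x = 7 + 77t, y = 2669 - 149t.
x ≥ 0 ⇒ t ≥ 0; y ≥ 0 ⇒ t ≤ 17. So t ∈ [0, 17]: 18 solutions.

18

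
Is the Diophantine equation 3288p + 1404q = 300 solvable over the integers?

yes

gcd(3288, 1404):
  3288 = 2·1404 + 480
  1404 = 2·480 + 444
  480 = 1·444 + 36
  444 = 12·36 + 12
  36 = 3·12
so gcd(3288, 1404) = 12.
12 divides 300, so integer solutions exist.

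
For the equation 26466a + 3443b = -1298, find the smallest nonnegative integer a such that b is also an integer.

gcd(26466, 3443) = 11.
11 divides -1298, so solutions exist.
By Bézout, 26466*(99) + 3443*(-761) = 11.
Scale by -1298/11 = -118: (a₀, b₀) = (-11682, 89798).
General solution: a = -11682 + 313t, b = 89798 - 2406t for integer t.
a ≥ 0: smallest is -11682 mod 313 = 212 (at t = 38), with b = -1630.

212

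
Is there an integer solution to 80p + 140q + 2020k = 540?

gcd(140, 80):
  140 = 1*80 + 60
  80 = 1*60 + 20
  60 = 3*20
so gcd(140, 80) = 20.
gcd(20, 2020) = 20.
20 divides 540, so integer solutions exist.

yes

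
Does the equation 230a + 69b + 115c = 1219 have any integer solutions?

gcd(230, 69) = 23  (230 = 3*69 + 23, 69 = 3*23).
gcd(23, 115) = 23.
23 divides 1219, so integer solutions exist.

yes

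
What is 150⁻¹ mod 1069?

506

gcd(1069, 150) = 1.
By Bézout, 150*(506) + 1069*(-71) = 1.
So 150*506 ≡ 1 (mod 1069), and 506 mod 1069 = 506.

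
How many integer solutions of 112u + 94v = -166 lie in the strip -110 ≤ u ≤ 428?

12

gcd(112, 94):
  112 = 1·94 + 18
  94 = 5·18 + 4
  18 = 4·4 + 2
  4 = 2·2
so gcd(112, 94) = 2.
Back-substitute for Bézout coefficients:
  2 = 18 - 4·4
  ... = 112·(21) + 94·(-25)
Scale by -83: particular solution (-1743, 2075); reduce u mod 47: (43, -53).
General solution: u = 43 + 47t, v = -53 - 56t for integer t.
-110 ≤ 43 + 47t ≤ 428 gives t ∈ [-3, 8], which is 12 values.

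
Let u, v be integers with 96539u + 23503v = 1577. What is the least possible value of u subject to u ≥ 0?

gcd(96539, 23503) = 19.
19 divides 1577, so solutions exist.
By Bézout, 96539·(-93) + 23503·(382) = 19.
Scale by 1577/19 = 83: (u₀, v₀) = (-7719, 31706).
General solution: u = -7719 + 1237t, v = 31706 - 5081t for integer t.
u ≥ 0: smallest is -7719 mod 1237 = 940 (at t = 7), with v = -3861.

940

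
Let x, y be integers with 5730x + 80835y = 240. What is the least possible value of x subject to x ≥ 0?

gcd(80835, 5730):
  80835 = 14·5730 + 615
  5730 = 9·615 + 195
  615 = 3·195 + 30
  195 = 6·30 + 15
  30 = 2·15
so gcd(80835, 5730) = 15.
15 divides 240, so solutions exist.
Back-substitute for Bézout coefficients:
  15 = 195 - 6·30
  ... = 5730·(2497) + 80835·(-177)
Scale by 240/15 = 16: (x₀, y₀) = (39952, -2832).
General solution: x = 39952 + 5389t, y = -2832 - 382t for integer t.
x ≥ 0: smallest is 39952 mod 5389 = 2229 (at t = -7), with y = -158.

2229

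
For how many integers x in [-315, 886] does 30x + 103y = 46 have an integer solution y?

12

gcd(103, 30) = 1.
By Bézout, 30×(-24) + 103×(7) = 1.
Particular solution: (29, -8).
General solution: x = 29 + 103t, y = -8 - 30t for integer t.
-315 ≤ 29 + 103t ≤ 886 gives t ∈ [-3, 8], which is 12 values.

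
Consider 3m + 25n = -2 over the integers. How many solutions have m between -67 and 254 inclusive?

13

gcd(25, 3) = 1  (25 = 8×3 + 1, 3 = 3×1).
Back-substituting, 3×(-8) + 25×(1) = 1.
Scale by -2: particular solution (16, -2); reduce m mod 25: (16, -2).
General solution: m = 16 + 25t, n = -2 - 3t for integer t.
-67 ≤ 16 + 25t ≤ 254 gives t ∈ [-3, 9], which is 13 values.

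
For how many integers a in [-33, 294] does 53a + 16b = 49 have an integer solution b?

gcd(53, 16):
  53 = 3*16 + 5
  16 = 3*5 + 1
  5 = 5*1
so gcd(53, 16) = 1.
Back-substitute for Bézout coefficients:
  1 = 16 - 3*5
  ... = 53*(-3) + 16*(10)
Scale by 49: particular solution (-147, 490); reduce a mod 16: (13, -40).
General solution: a = 13 + 16t, b = -40 - 53t for integer t.
-33 ≤ 13 + 16t ≤ 294 gives t ∈ [-2, 17], which is 20 values.

20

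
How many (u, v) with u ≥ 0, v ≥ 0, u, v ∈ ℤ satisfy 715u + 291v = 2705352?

gcd(715, 291):
  715 = 2*291 + 133
  291 = 2*133 + 25
  133 = 5*25 + 8
  25 = 3*8 + 1
  8 = 8*1
so gcd(715, 291) = 1.
Back-substitute for Bézout coefficients:
  1 = 25 - 3*8
  ... = 715*(-35) + 291*(86)
Scale by 2705352: one solution is (-94687320, 232660272). Reduce u mod 291: (6, 9282).
General: u = 6 + 291t, v = 9282 - 715t.
u ≥ 0 ⇒ t ≥ 0; v ≥ 0 ⇒ t ≤ 12. So t ∈ [0, 12]: 13 solutions.

13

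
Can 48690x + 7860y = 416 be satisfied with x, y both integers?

gcd(48690, 7860) = 30.
30 does not divide 416 (remainder 26), so no integer solutions.

no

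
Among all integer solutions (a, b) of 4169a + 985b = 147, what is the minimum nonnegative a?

gcd(4169, 985) = 1  (4169 = 4×985 + 229, 985 = 4×229 + 69, 229 = 3×69 + 22, 69 = 3×22 + 3, 22 = 7×3 + 1, 3 = 3×1).
1 divides 147, so solutions exist.
Back-substituting, 4169×(314) + 985×(-1329) = 1.
Scale by 147/1 = 147: (a₀, b₀) = (46158, -195363).
General solution: a = 46158 + 985t, b = -195363 - 4169t for integer t.
a ≥ 0: smallest is 46158 mod 985 = 848 (at t = -46), with b = -3589.

848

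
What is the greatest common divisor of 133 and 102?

gcd(133, 102):
  133 = 1*102 + 31
  102 = 3*31 + 9
  31 = 3*9 + 4
  9 = 2*4 + 1
  4 = 4*1
so gcd(133, 102) = 1.

1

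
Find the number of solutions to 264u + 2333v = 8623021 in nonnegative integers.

14

gcd(2333, 264) = 1.
By Bézout, 264·(380) + 2333·(-43) = 1.
One solution: (487, 3641).
General: u = 487 + 2333t, v = 3641 - 264t.
u ≥ 0 ⇒ t ≥ 0; v ≥ 0 ⇒ t ≤ 13. So t ∈ [0, 13]: 14 solutions.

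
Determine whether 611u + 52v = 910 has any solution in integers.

yes

gcd(611, 52) = 13  (611 = 11·52 + 39, 52 = 1·39 + 13, 39 = 3·13).
13 divides 910, so integer solutions exist.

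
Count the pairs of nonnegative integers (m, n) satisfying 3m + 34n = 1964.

19

gcd(34, 3):
  34 = 11*3 + 1
  3 = 3*1
so gcd(34, 3) = 1.
Back-substitute for Bézout coefficients:
  1 = 34 - 11*3
  ... = 3*(-11) + 34*(1)
Scale by 1964: one solution is (-21604, 1964). Reduce m mod 34: (20, 56).
General: m = 20 + 34t, n = 56 - 3t.
m ≥ 0 ⇒ t ≥ 0; n ≥ 0 ⇒ t ≤ 18. So t ∈ [0, 18]: 19 solutions.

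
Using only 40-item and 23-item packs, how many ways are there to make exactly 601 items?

1

Need nonnegative integers with 40j + 23k = 601.
gcd(40, 23) = 1, and 40·(-4) + 23·(7) = 1.
So (j₀, k₀) = (-2404, 4207); general j = -2404 + 23t, k = 4207 - 40t.
j ≥ 0 ⇒ t ≥ 105; k ≥ 0 ⇒ t ≤ 105. That's 1 value of t.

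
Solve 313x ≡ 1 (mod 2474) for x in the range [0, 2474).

1897

gcd(2474, 313):
  2474 = 7×313 + 283
  313 = 1×283 + 30
  283 = 9×30 + 13
  30 = 2×13 + 4
  13 = 3×4 + 1
  4 = 4×1
so gcd(2474, 313) = 1.
Back-substitute for Bézout coefficients:
  1 = 13 - 3×4
  ... = 313×(-577) + 2474×(73)
So 313×-577 ≡ 1 (mod 2474), and -577 mod 2474 = 1897.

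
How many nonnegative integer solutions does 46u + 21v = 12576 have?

gcd(46, 21):
  46 = 2*21 + 4
  21 = 5*4 + 1
  4 = 4*1
so gcd(46, 21) = 1.
Back-substitute for Bézout coefficients:
  1 = 21 - 5*4
  ... = 46*(-5) + 21*(11)
Scale by 12576: one solution is (-62880, 138336). Reduce u mod 21: (15, 566).
General: u = 15 + 21t, v = 566 - 46t.
u ≥ 0 ⇒ t ≥ 0; v ≥ 0 ⇒ t ≤ 12. So t ∈ [0, 12]: 13 solutions.

13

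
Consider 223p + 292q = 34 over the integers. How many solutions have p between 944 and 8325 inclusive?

gcd(292, 223) = 1.
By Bézout, 223·(55) + 292·(-42) = 1.
Particular solution: (118, -90).
General solution: p = 118 + 292t, q = -90 - 223t for integer t.
944 ≤ 118 + 292t ≤ 8325 gives t ∈ [3, 28], which is 26 values.

26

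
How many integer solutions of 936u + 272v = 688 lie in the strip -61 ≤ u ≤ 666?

gcd(936, 272):
  936 = 3·272 + 120
  272 = 2·120 + 32
  120 = 3·32 + 24
  32 = 1·24 + 8
  24 = 3·8
so gcd(936, 272) = 8.
Back-substitute for Bézout coefficients:
  8 = 32 - 1·24
  ... = 936·(-9) + 272·(31)
Scale by 86: particular solution (-774, 2666); reduce u mod 34: (8, -25).
General solution: u = 8 + 34t, v = -25 - 117t for integer t.
-61 ≤ 8 + 34t ≤ 666 gives t ∈ [-2, 19], which is 22 values.

22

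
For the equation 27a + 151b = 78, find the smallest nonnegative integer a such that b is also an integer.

gcd(151, 27):
  151 = 5*27 + 16
  27 = 1*16 + 11
  16 = 1*11 + 5
  11 = 2*5 + 1
  5 = 5*1
so gcd(151, 27) = 1.
1 divides 78, so solutions exist.
Back-substitute for Bézout coefficients:
  1 = 11 - 2*5
  ... = 27*(28) + 151*(-5)
Scale by 78/1 = 78: (a₀, b₀) = (2184, -390).
General solution: a = 2184 + 151t, b = -390 - 27t for integer t.
a ≥ 0: smallest is 2184 mod 151 = 70 (at t = -14), with b = -12.

70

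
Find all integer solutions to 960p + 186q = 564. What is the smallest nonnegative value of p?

gcd(960, 186):
  960 = 5*186 + 30
  186 = 6*30 + 6
  30 = 5*6
so gcd(960, 186) = 6.
6 divides 564, so solutions exist.
Back-substitute for Bézout coefficients:
  6 = 186 - 6*30
  ... = 960*(-6) + 186*(31)
Scale by 564/6 = 94: (p₀, q₀) = (-564, 2914).
General solution: p = -564 + 31t, q = 2914 - 160t for integer t.
p ≥ 0: smallest is -564 mod 31 = 25 (at t = 19), with q = -126.

25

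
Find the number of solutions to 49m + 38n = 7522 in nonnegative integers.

4

gcd(49, 38) = 1.
By Bézout, 49·(7) + 38·(-9) = 1.
One solution: (24, 167).
General: m = 24 + 38t, n = 167 - 49t.
m ≥ 0 ⇒ t ≥ 0; n ≥ 0 ⇒ t ≤ 3. So t ∈ [0, 3]: 4 solutions.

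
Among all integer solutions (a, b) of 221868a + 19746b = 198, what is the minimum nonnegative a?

305

gcd(221868, 19746) = 18  (221868 = 11×19746 + 4662, 19746 = 4×4662 + 1098, 4662 = 4×1098 + 270, 1098 = 4×270 + 18, 270 = 15×18).
18 divides 198, so solutions exist.
Back-substituting, 221868×(-72) + 19746×(809) = 18.
Scale by 198/18 = 11: (a₀, b₀) = (-792, 8899).
General solution: a = -792 + 1097t, b = 8899 - 12326t for integer t.
a ≥ 0: smallest is -792 mod 1097 = 305 (at t = 1), with b = -3427.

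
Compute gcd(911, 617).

1

gcd(911, 617) = 1  (911 = 1·617 + 294, 617 = 2·294 + 29, 294 = 10·29 + 4, 29 = 7·4 + 1, 4 = 4·1).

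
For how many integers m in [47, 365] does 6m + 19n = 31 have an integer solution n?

17

gcd(19, 6) = 1.
By Bézout, 6*(-3) + 19*(1) = 1.
Particular solution: (2, 1).
General solution: m = 2 + 19t, n = 1 - 6t for integer t.
47 ≤ 2 + 19t ≤ 365 gives t ∈ [3, 19], which is 17 values.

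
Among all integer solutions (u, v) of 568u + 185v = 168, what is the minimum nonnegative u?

141

gcd(568, 185):
  568 = 3·185 + 13
  185 = 14·13 + 3
  13 = 4·3 + 1
  3 = 3·1
so gcd(568, 185) = 1.
1 divides 168, so solutions exist.
Back-substitute for Bézout coefficients:
  1 = 13 - 4·3
  ... = 568·(57) + 185·(-175)
Scale by 168/1 = 168: (u₀, v₀) = (9576, -29400).
General solution: u = 9576 + 185t, v = -29400 - 568t for integer t.
u ≥ 0: smallest is 9576 mod 185 = 141 (at t = -51), with v = -432.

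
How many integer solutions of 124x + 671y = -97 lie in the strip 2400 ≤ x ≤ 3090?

1

gcd(671, 124):
  671 = 5×124 + 51
  124 = 2×51 + 22
  51 = 2×22 + 7
  22 = 3×7 + 1
  7 = 7×1
so gcd(671, 124) = 1.
Back-substitute for Bézout coefficients:
  1 = 22 - 3×7
  ... = 124×(92) + 671×(-17)
Scale by -97: particular solution (-8924, 1649); reduce x mod 671: (470, -87).
General solution: x = 470 + 671t, y = -87 - 124t for integer t.
2400 ≤ 470 + 671t ≤ 3090 gives t ∈ [3, 3], which is 1 value.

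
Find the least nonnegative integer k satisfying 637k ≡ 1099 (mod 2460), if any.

gcd(2460, 637):
  2460 = 3*637 + 549
  637 = 1*549 + 88
  549 = 6*88 + 21
  88 = 4*21 + 4
  21 = 5*4 + 1
  4 = 4*1
so gcd(2460, 637) = 1.
1 divides 1099, so solutions exist.
Back-substitute for Bézout coefficients:
  1 = 21 - 5*4
  ... = 637*(-587) + 2460*(152)
So 637*(-587) ≡ 1 (mod 2460); multiply by 1099: k ≡ -645113 (mod 2460).
Smallest nonnegative: k = -645113 mod 2460 = 1867.

1867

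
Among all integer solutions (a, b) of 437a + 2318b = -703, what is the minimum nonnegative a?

9

gcd(2318, 437) = 19  (2318 = 5×437 + 133, 437 = 3×133 + 38, 133 = 3×38 + 19, 38 = 2×19).
19 divides -703, so solutions exist.
Back-substituting, 437×(-53) + 2318×(10) = 19.
Scale by -703/19 = -37: (a₀, b₀) = (1961, -370).
General solution: a = 1961 + 122t, b = -370 - 23t for integer t.
a ≥ 0: smallest is 1961 mod 122 = 9 (at t = -16), with b = -2.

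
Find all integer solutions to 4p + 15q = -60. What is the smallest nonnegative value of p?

gcd(15, 4):
  15 = 3×4 + 3
  4 = 1×3 + 1
  3 = 3×1
so gcd(15, 4) = 1.
1 divides -60, so solutions exist.
Back-substitute for Bézout coefficients:
  1 = 4 - 1×3
  ... = 4×(4) + 15×(-1)
Scale by -60/1 = -60: (p₀, q₀) = (-240, 60).
General solution: p = -240 + 15t, q = 60 - 4t for integer t.
p ≥ 0: smallest is -240 mod 15 = 0 (at t = 16), with q = -4.

0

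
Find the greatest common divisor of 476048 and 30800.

gcd(476048, 30800):
  476048 = 15×30800 + 14048
  30800 = 2×14048 + 2704
  14048 = 5×2704 + 528
  2704 = 5×528 + 64
  528 = 8×64 + 16
  64 = 4×16
so gcd(476048, 30800) = 16.

16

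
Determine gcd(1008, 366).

6

gcd(1008, 366):
  1008 = 2*366 + 276
  366 = 1*276 + 90
  276 = 3*90 + 6
  90 = 15*6
so gcd(1008, 366) = 6.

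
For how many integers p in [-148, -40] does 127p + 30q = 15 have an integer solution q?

gcd(127, 30) = 1.
By Bézout, 127*(13) + 30*(-55) = 1.
Particular solution: (15, -63).
General solution: p = 15 + 30t, q = -63 - 127t for integer t.
-148 ≤ 15 + 30t ≤ -40 gives t ∈ [-5, -2], which is 4 values.

4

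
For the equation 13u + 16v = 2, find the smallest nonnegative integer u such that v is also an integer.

gcd(16, 13):
  16 = 1×13 + 3
  13 = 4×3 + 1
  3 = 3×1
so gcd(16, 13) = 1.
1 divides 2, so solutions exist.
Back-substitute for Bézout coefficients:
  1 = 13 - 4×3
  ... = 13×(5) + 16×(-4)
Scale by 2/1 = 2: (u₀, v₀) = (10, -8).
General solution: u = 10 + 16t, v = -8 - 13t for integer t.
u ≥ 0: smallest is 10 mod 16 = 10 (at t = 0), with v = -8.

10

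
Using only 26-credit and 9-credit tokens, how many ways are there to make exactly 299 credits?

Need nonnegative integers with 26j + 9k = 299.
gcd(26, 9) = 1, and 26·(-1) + 9·(3) = 1.
So (j₀, k₀) = (-299, 897); general j = -299 + 9t, k = 897 - 26t.
j ≥ 0 ⇒ t ≥ 34; k ≥ 0 ⇒ t ≤ 34. That's 1 value of t.

1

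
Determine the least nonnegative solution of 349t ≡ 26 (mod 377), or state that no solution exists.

gcd(377, 349) = 1  (377 = 1·349 + 28, 349 = 12·28 + 13, 28 = 2·13 + 2, 13 = 6·2 + 1, 2 = 2·1).
1 divides 26, so solutions exist.
Back-substituting, 349·(175) + 377·(-162) = 1.
So 349·(175) ≡ 1 (mod 377); multiply by 26: t ≡ 4550 (mod 377).
Smallest nonnegative: t = 4550 mod 377 = 26.

26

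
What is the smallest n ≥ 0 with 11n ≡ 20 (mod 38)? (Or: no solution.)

gcd(38, 11) = 1.
1 divides 20, so solutions exist.
By Bézout, 11×(7) + 38×(-2) = 1.
So 11×(7) ≡ 1 (mod 38); multiply by 20: n ≡ 140 (mod 38).
Smallest nonnegative: n = 140 mod 38 = 26.

26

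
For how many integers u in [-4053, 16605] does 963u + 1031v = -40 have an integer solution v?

gcd(1031, 963):
  1031 = 1*963 + 68
  963 = 14*68 + 11
  68 = 6*11 + 2
  11 = 5*2 + 1
  2 = 2*1
so gcd(1031, 963) = 1.
Back-substitute for Bézout coefficients:
  1 = 11 - 5*2
  ... = 963*(470) + 1031*(-439)
Scale by -40: particular solution (-18800, 17560); reduce u mod 1031: (789, -737).
General solution: u = 789 + 1031t, v = -737 - 963t for integer t.
-4053 ≤ 789 + 1031t ≤ 16605 gives t ∈ [-4, 15], which is 20 values.

20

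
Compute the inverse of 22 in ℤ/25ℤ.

8

gcd(25, 22) = 1.
By Bézout, 22·(8) + 25·(-7) = 1.
So 22·8 ≡ 1 (mod 25), and 8 mod 25 = 8.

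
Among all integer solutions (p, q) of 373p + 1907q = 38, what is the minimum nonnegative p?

gcd(1907, 373):
  1907 = 5·373 + 42
  373 = 8·42 + 37
  42 = 1·37 + 5
  37 = 7·5 + 2
  5 = 2·2 + 1
  2 = 2·1
so gcd(1907, 373) = 1.
1 divides 38, so solutions exist.
Back-substitute for Bézout coefficients:
  1 = 5 - 2·2
  ... = 373·(-772) + 1907·(151)
Scale by 38/1 = 38: (p₀, q₀) = (-29336, 5738).
General solution: p = -29336 + 1907t, q = 5738 - 373t for integer t.
p ≥ 0: smallest is -29336 mod 1907 = 1176 (at t = 16), with q = -230.

1176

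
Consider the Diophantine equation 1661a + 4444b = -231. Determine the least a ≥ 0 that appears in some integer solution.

345

gcd(4444, 1661) = 11  (4444 = 2·1661 + 1122, 1661 = 1·1122 + 539, 1122 = 2·539 + 44, 539 = 12·44 + 11, 44 = 4·11).
11 divides -231, so solutions exist.
Back-substituting, 1661·(99) + 4444·(-37) = 11.
Scale by -231/11 = -21: (a₀, b₀) = (-2079, 777).
General solution: a = -2079 + 404t, b = 777 - 151t for integer t.
a ≥ 0: smallest is -2079 mod 404 = 345 (at t = 6), with b = -129.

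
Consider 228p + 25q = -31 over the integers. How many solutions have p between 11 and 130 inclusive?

5

gcd(228, 25):
  228 = 9×25 + 3
  25 = 8×3 + 1
  3 = 3×1
so gcd(228, 25) = 1.
Back-substitute for Bézout coefficients:
  1 = 25 - 8×3
  ... = 228×(-8) + 25×(73)
Scale by -31: particular solution (248, -2263); reduce p mod 25: (23, -211).
General solution: p = 23 + 25t, q = -211 - 228t for integer t.
11 ≤ 23 + 25t ≤ 130 gives t ∈ [0, 4], which is 5 values.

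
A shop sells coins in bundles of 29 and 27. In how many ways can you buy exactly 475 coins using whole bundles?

Need nonnegative integers with 29j + 27k = 475.
gcd(29, 27) = 1, and 29·(-13) + 27·(14) = 1.
So (j₀, k₀) = (-6175, 6650); general j = -6175 + 27t, k = 6650 - 29t.
j ≥ 0 ⇒ t ≥ 229; k ≥ 0 ⇒ t ≤ 229. That's 1 value of t.

1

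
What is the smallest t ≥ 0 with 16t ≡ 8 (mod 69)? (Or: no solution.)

35

gcd(69, 16) = 1.
1 divides 8, so solutions exist.
By Bézout, 16*(13) + 69*(-3) = 1.
So 16*(13) ≡ 1 (mod 69); multiply by 8: t ≡ 104 (mod 69).
Smallest nonnegative: t = 104 mod 69 = 35.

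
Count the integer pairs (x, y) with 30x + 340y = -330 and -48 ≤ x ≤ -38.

gcd(340, 30) = 10.
By Bézout, 30×(-11) + 340×(1) = 10.
Particular solution: (23, -3).
General solution: x = 23 + 34t, y = -3 - 3t for integer t.
-48 ≤ 23 + 34t ≤ -38 gives t ∈ [-2, -2], which is 1 value.

1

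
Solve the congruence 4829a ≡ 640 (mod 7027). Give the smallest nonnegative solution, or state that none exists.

gcd(7027, 4829):
  7027 = 1·4829 + 2198
  4829 = 2·2198 + 433
  2198 = 5·433 + 33
  433 = 13·33 + 4
  33 = 8·4 + 1
  4 = 4·1
so gcd(7027, 4829) = 1.
1 divides 640, so solutions exist.
Back-substitute for Bézout coefficients:
  1 = 33 - 8·4
  ... = 4829·(-1704) + 7027·(1171)
So 4829·(-1704) ≡ 1 (mod 7027); multiply by 640: a ≡ -1090560 (mod 7027).
Smallest nonnegative: a = -1090560 mod 7027 = 5652.

5652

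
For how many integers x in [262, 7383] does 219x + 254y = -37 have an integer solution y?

28

gcd(254, 219) = 1  (254 = 1·219 + 35, 219 = 6·35 + 9, 35 = 3·9 + 8, 9 = 1·8 + 1, 8 = 8·1).
Back-substituting, 219·(29) + 254·(-25) = 1.
Scale by -37: particular solution (-1073, 925); reduce x mod 254: (197, -170).
General solution: x = 197 + 254t, y = -170 - 219t for integer t.
262 ≤ 197 + 254t ≤ 7383 gives t ∈ [1, 28], which is 28 values.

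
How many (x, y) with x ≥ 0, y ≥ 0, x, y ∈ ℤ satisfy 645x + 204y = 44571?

1

gcd(645, 204):
  645 = 3·204 + 33
  204 = 6·33 + 6
  33 = 5·6 + 3
  6 = 2·3
so gcd(645, 204) = 3.
Back-substitute for Bézout coefficients:
  3 = 33 - 5·6
  ... = 645·(31) + 204·(-98)
Scale by 14857: one solution is (460567, -1455986). Reduce x mod 68: (3, 209).
General: x = 3 + 68t, y = 209 - 215t.
x ≥ 0 ⇒ t ≥ 0; y ≥ 0 ⇒ t ≤ 0. So t ∈ [0, 0]: 1 solution.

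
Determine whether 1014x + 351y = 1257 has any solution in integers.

no

gcd(1014, 351) = 39  (1014 = 2*351 + 312, 351 = 1*312 + 39, 312 = 8*39).
39 does not divide 1257 (remainder 9), so no integer solutions.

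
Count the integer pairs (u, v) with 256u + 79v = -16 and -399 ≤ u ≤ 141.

6

gcd(256, 79):
  256 = 3×79 + 19
  79 = 4×19 + 3
  19 = 6×3 + 1
  3 = 3×1
so gcd(256, 79) = 1.
Back-substitute for Bézout coefficients:
  1 = 19 - 6×3
  ... = 256×(25) + 79×(-81)
Scale by -16: particular solution (-400, 1296); reduce u mod 79: (74, -240).
General solution: u = 74 + 79t, v = -240 - 256t for integer t.
-399 ≤ 74 + 79t ≤ 141 gives t ∈ [-5, 0], which is 6 values.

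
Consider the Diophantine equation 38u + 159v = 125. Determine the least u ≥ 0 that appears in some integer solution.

gcd(159, 38) = 1  (159 = 4*38 + 7, 38 = 5*7 + 3, 7 = 2*3 + 1, 3 = 3*1).
1 divides 125, so solutions exist.
Back-substituting, 38*(-46) + 159*(11) = 1.
Scale by 125/1 = 125: (u₀, v₀) = (-5750, 1375).
General solution: u = -5750 + 159t, v = 1375 - 38t for integer t.
u ≥ 0: smallest is -5750 mod 159 = 133 (at t = 37), with v = -31.

133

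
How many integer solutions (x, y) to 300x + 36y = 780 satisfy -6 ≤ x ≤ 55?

gcd(300, 36) = 12.
By Bézout, 300*(1) + 36*(-8) = 12.
Particular solution: (2, 5).
General solution: x = 2 + 3t, y = 5 - 25t for integer t.
-6 ≤ 2 + 3t ≤ 55 gives t ∈ [-2, 17], which is 20 values.

20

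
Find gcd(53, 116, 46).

gcd(116, 53) = 1  (116 = 2*53 + 10, 53 = 5*10 + 3, 10 = 3*3 + 1, 3 = 3*1).
gcd(1, 46) = 1.

1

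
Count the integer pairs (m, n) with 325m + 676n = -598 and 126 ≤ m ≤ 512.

gcd(676, 325) = 13.
By Bézout, 325·(25) + 676·(-12) = 13.
Particular solution: (46, -23).
General solution: m = 46 + 52t, n = -23 - 25t for integer t.
126 ≤ 46 + 52t ≤ 512 gives t ∈ [2, 8], which is 7 values.

7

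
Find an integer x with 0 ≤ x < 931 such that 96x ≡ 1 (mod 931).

514

gcd(931, 96) = 1  (931 = 9·96 + 67, 96 = 1·67 + 29, 67 = 2·29 + 9, 29 = 3·9 + 2, 9 = 4·2 + 1, 2 = 2·1).
Back-substituting, 96·(-417) + 931·(43) = 1.
So 96·-417 ≡ 1 (mod 931), and -417 mod 931 = 514.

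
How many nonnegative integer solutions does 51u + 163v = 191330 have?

gcd(163, 51) = 1  (163 = 3*51 + 10, 51 = 5*10 + 1, 10 = 10*1).
Back-substituting, 51*(16) + 163*(-5) = 1.
Scale by 191330: one solution is (3061280, -956650). Reduce u mod 163: (140, 1130).
General: u = 140 + 163t, v = 1130 - 51t.
u ≥ 0 ⇒ t ≥ 0; v ≥ 0 ⇒ t ≤ 22. So t ∈ [0, 22]: 23 solutions.

23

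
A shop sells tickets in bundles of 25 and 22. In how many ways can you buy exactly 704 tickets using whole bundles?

Need nonnegative integers with 25j + 22k = 704.
gcd(25, 22) = 1, and 25·(-7) + 22·(8) = 1.
So (j₀, k₀) = (-4928, 5632); general j = -4928 + 22t, k = 5632 - 25t.
j ≥ 0 ⇒ t ≥ 224; k ≥ 0 ⇒ t ≤ 225. That's 2 values of t.

2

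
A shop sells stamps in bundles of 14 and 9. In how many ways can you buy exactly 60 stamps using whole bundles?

1

Need nonnegative integers with 14j + 9k = 60.
gcd(14, 9) = 1, and 14·(2) + 9·(-3) = 1.
So (j₀, k₀) = (120, -180); general j = 120 + 9t, k = -180 - 14t.
j ≥ 0 ⇒ t ≥ -13; k ≥ 0 ⇒ t ≤ -13. That's 1 value of t.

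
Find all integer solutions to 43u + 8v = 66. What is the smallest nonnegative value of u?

gcd(43, 8):
  43 = 5·8 + 3
  8 = 2·3 + 2
  3 = 1·2 + 1
  2 = 2·1
so gcd(43, 8) = 1.
1 divides 66, so solutions exist.
Back-substitute for Bézout coefficients:
  1 = 3 - 1·2
  ... = 43·(3) + 8·(-16)
Scale by 66/1 = 66: (u₀, v₀) = (198, -1056).
General solution: u = 198 + 8t, v = -1056 - 43t for integer t.
u ≥ 0: smallest is 198 mod 8 = 6 (at t = -24), with v = -24.

6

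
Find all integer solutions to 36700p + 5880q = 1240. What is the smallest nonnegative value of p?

34

gcd(36700, 5880) = 20.
20 divides 1240, so solutions exist.
By Bézout, 36700·(29) + 5880·(-181) = 20.
Scale by 1240/20 = 62: (p₀, q₀) = (1798, -11222).
General solution: p = 1798 + 294t, q = -11222 - 1835t for integer t.
p ≥ 0: smallest is 1798 mod 294 = 34 (at t = -6), with q = -212.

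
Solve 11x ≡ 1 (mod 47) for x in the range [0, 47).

30

gcd(47, 11) = 1.
By Bézout, 11·(-17) + 47·(4) = 1.
So 11·-17 ≡ 1 (mod 47), and -17 mod 47 = 30.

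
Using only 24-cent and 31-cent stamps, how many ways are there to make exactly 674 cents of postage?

Need nonnegative integers with 24j + 31k = 674.
gcd(24, 31) = 1, and 24·(-9) + 31·(7) = 1.
So (j₀, k₀) = (-6066, 4718); general j = -6066 + 31t, k = 4718 - 24t.
j ≥ 0 ⇒ t ≥ 196; k ≥ 0 ⇒ t ≤ 196. That's 1 value of t.

1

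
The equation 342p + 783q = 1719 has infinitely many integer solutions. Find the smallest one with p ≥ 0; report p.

gcd(783, 342):
  783 = 2·342 + 99
  342 = 3·99 + 45
  99 = 2·45 + 9
  45 = 5·9
so gcd(783, 342) = 9.
9 divides 1719, so solutions exist.
Back-substitute for Bézout coefficients:
  9 = 99 - 2·45
  ... = 342·(-16) + 783·(7)
Scale by 1719/9 = 191: (p₀, q₀) = (-3056, 1337).
General solution: p = -3056 + 87t, q = 1337 - 38t for integer t.
p ≥ 0: smallest is -3056 mod 87 = 76 (at t = 36), with q = -31.

76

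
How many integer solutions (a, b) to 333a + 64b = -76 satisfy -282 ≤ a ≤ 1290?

25

gcd(333, 64) = 1  (333 = 5·64 + 13, 64 = 4·13 + 12, 13 = 1·12 + 1, 12 = 12·1).
Back-substituting, 333·(5) + 64·(-26) = 1.
Scale by -76: particular solution (-380, 1976); reduce a mod 64: (4, -22).
General solution: a = 4 + 64t, b = -22 - 333t for integer t.
-282 ≤ 4 + 64t ≤ 1290 gives t ∈ [-4, 20], which is 25 values.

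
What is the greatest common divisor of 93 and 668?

gcd(668, 93) = 1  (668 = 7*93 + 17, 93 = 5*17 + 8, 17 = 2*8 + 1, 8 = 8*1).

1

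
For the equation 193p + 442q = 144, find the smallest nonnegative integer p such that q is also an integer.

58

gcd(442, 193) = 1  (442 = 2*193 + 56, 193 = 3*56 + 25, 56 = 2*25 + 6, 25 = 4*6 + 1, 6 = 6*1).
1 divides 144, so solutions exist.
Back-substituting, 193*(71) + 442*(-31) = 1.
Scale by 144/1 = 144: (p₀, q₀) = (10224, -4464).
General solution: p = 10224 + 442t, q = -4464 - 193t for integer t.
p ≥ 0: smallest is 10224 mod 442 = 58 (at t = -23), with q = -25.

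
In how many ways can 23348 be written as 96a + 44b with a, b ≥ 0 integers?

gcd(96, 44) = 4.
By Bézout, 96*(-5) + 44*(11) = 4.
One solution: (9, 511).
General: a = 9 + 11t, b = 511 - 24t.
a ≥ 0 ⇒ t ≥ 0; b ≥ 0 ⇒ t ≤ 21. So t ∈ [0, 21]: 22 solutions.

22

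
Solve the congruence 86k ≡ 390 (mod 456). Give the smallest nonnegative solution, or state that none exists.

153

gcd(456, 86) = 2  (456 = 5·86 + 26, 86 = 3·26 + 8, 26 = 3·8 + 2, 8 = 4·2).
2 divides 390, so solutions exist.
Back-substituting, 86·(-53) + 456·(10) = 2.
So 86·(-53) ≡ 2 (mod 456); multiply by 195: k ≡ -10335 (mod 228).
Smallest nonnegative: k = -10335 mod 228 = 153.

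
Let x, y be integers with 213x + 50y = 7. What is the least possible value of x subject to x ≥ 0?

39

gcd(213, 50) = 1  (213 = 4×50 + 13, 50 = 3×13 + 11, 13 = 1×11 + 2, 11 = 5×2 + 1, 2 = 2×1).
1 divides 7, so solutions exist.
Back-substituting, 213×(-23) + 50×(98) = 1.
Scale by 7/1 = 7: (x₀, y₀) = (-161, 686).
General solution: x = -161 + 50t, y = 686 - 213t for integer t.
x ≥ 0: smallest is -161 mod 50 = 39 (at t = 4), with y = -166.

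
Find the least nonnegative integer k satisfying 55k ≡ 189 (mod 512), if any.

171

gcd(512, 55) = 1.
1 divides 189, so solutions exist.
By Bézout, 55×(-121) + 512×(13) = 1.
So 55×(-121) ≡ 1 (mod 512); multiply by 189: k ≡ -22869 (mod 512).
Smallest nonnegative: k = -22869 mod 512 = 171.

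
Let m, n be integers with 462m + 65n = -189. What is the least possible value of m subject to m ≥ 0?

gcd(462, 65) = 1.
1 divides -189, so solutions exist.
By Bézout, 462·(28) + 65·(-199) = 1.
Scale by -189/1 = -189: (m₀, n₀) = (-5292, 37611).
General solution: m = -5292 + 65t, n = 37611 - 462t for integer t.
m ≥ 0: smallest is -5292 mod 65 = 38 (at t = 82), with n = -273.

38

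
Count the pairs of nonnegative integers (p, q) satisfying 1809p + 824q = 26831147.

18

gcd(1809, 824) = 1.
By Bézout, 1809·(-87) + 824·(191) = 1.
One solution: (635, 31168).
General: p = 635 + 824t, q = 31168 - 1809t.
p ≥ 0 ⇒ t ≥ 0; q ≥ 0 ⇒ t ≤ 17. So t ∈ [0, 17]: 18 solutions.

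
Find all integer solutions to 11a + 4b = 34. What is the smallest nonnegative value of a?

2

gcd(11, 4) = 1.
1 divides 34, so solutions exist.
By Bézout, 11*(-1) + 4*(3) = 1.
Scale by 34/1 = 34: (a₀, b₀) = (-34, 102).
General solution: a = -34 + 4t, b = 102 - 11t for integer t.
a ≥ 0: smallest is -34 mod 4 = 2 (at t = 9), with b = 3.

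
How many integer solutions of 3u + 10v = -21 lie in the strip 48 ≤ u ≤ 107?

gcd(10, 3) = 1.
By Bézout, 3×(-3) + 10×(1) = 1.
Particular solution: (3, -3).
General solution: u = 3 + 10t, v = -3 - 3t for integer t.
48 ≤ 3 + 10t ≤ 107 gives t ∈ [5, 10], which is 6 values.

6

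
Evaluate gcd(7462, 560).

14

gcd(7462, 560):
  7462 = 13*560 + 182
  560 = 3*182 + 14
  182 = 13*14
so gcd(7462, 560) = 14.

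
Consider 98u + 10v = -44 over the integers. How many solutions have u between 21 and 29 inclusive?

gcd(98, 10) = 2  (98 = 9*10 + 8, 10 = 1*8 + 2, 8 = 4*2).
Back-substituting, 98*(-1) + 10*(10) = 2.
Scale by -22: particular solution (22, -220); reduce u mod 5: (2, -24).
General solution: u = 2 + 5t, v = -24 - 49t for integer t.
21 ≤ 2 + 5t ≤ 29 gives t ∈ [4, 5], which is 2 values.

2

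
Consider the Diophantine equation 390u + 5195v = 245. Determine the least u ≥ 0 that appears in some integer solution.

307

gcd(5195, 390):
  5195 = 13×390 + 125
  390 = 3×125 + 15
  125 = 8×15 + 5
  15 = 3×5
so gcd(5195, 390) = 5.
5 divides 245, so solutions exist.
Back-substitute for Bézout coefficients:
  5 = 125 - 8×15
  ... = 390×(-333) + 5195×(25)
Scale by 245/5 = 49: (u₀, v₀) = (-16317, 1225).
General solution: u = -16317 + 1039t, v = 1225 - 78t for integer t.
u ≥ 0: smallest is -16317 mod 1039 = 307 (at t = 16), with v = -23.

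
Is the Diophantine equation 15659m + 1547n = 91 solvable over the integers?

yes

gcd(15659, 1547) = 7.
7 divides 91, so integer solutions exist.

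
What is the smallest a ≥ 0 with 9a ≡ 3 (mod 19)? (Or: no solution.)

gcd(19, 9):
  19 = 2*9 + 1
  9 = 9*1
so gcd(19, 9) = 1.
1 divides 3, so solutions exist.
Back-substitute for Bézout coefficients:
  1 = 19 - 2*9
  ... = 9*(-2) + 19*(1)
So 9*(-2) ≡ 1 (mod 19); multiply by 3: a ≡ -6 (mod 19).
Smallest nonnegative: a = -6 mod 19 = 13.

13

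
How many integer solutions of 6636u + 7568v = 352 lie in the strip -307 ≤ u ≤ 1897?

1

gcd(7568, 6636):
  7568 = 1×6636 + 932
  6636 = 7×932 + 112
  932 = 8×112 + 36
  112 = 3×36 + 4
  36 = 9×4
so gcd(7568, 6636) = 4.
Back-substitute for Bézout coefficients:
  4 = 112 - 3×36
  ... = 6636×(203) + 7568×(-178)
Scale by 88: particular solution (17864, -15664); reduce u mod 1892: (836, -733).
General solution: u = 836 + 1892t, v = -733 - 1659t for integer t.
-307 ≤ 836 + 1892t ≤ 1897 gives t ∈ [0, 0], which is 1 value.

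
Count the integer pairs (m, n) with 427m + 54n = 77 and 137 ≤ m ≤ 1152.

gcd(427, 54) = 1.
By Bézout, 427*(-11) + 54*(87) = 1.
Particular solution: (17, -133).
General solution: m = 17 + 54t, n = -133 - 427t for integer t.
137 ≤ 17 + 54t ≤ 1152 gives t ∈ [3, 21], which is 19 values.

19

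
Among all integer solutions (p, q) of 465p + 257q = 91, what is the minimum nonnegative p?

145

gcd(465, 257):
  465 = 1*257 + 208
  257 = 1*208 + 49
  208 = 4*49 + 12
  49 = 4*12 + 1
  12 = 12*1
so gcd(465, 257) = 1.
1 divides 91, so solutions exist.
Back-substitute for Bézout coefficients:
  1 = 49 - 4*12
  ... = 465*(-21) + 257*(38)
Scale by 91/1 = 91: (p₀, q₀) = (-1911, 3458).
General solution: p = -1911 + 257t, q = 3458 - 465t for integer t.
p ≥ 0: smallest is -1911 mod 257 = 145 (at t = 8), with q = -262.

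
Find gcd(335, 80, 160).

gcd(335, 80):
  335 = 4·80 + 15
  80 = 5·15 + 5
  15 = 3·5
so gcd(335, 80) = 5.
gcd(5, 160) = 5.

5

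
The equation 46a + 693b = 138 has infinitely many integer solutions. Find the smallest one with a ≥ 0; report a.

gcd(693, 46):
  693 = 15*46 + 3
  46 = 15*3 + 1
  3 = 3*1
so gcd(693, 46) = 1.
1 divides 138, so solutions exist.
Back-substitute for Bézout coefficients:
  1 = 46 - 15*3
  ... = 46*(226) + 693*(-15)
Scale by 138/1 = 138: (a₀, b₀) = (31188, -2070).
General solution: a = 31188 + 693t, b = -2070 - 46t for integer t.
a ≥ 0: smallest is 31188 mod 693 = 3 (at t = -45), with b = 0.

3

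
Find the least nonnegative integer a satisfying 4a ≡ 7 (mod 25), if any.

gcd(25, 4):
  25 = 6*4 + 1
  4 = 4*1
so gcd(25, 4) = 1.
1 divides 7, so solutions exist.
Back-substitute for Bézout coefficients:
  1 = 25 - 6*4
  ... = 4*(-6) + 25*(1)
So 4*(-6) ≡ 1 (mod 25); multiply by 7: a ≡ -42 (mod 25).
Smallest nonnegative: a = -42 mod 25 = 8.

8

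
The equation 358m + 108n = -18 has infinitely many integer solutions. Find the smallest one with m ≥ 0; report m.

9

gcd(358, 108):
  358 = 3·108 + 34
  108 = 3·34 + 6
  34 = 5·6 + 4
  6 = 1·4 + 2
  4 = 2·2
so gcd(358, 108) = 2.
2 divides -18, so solutions exist.
Back-substitute for Bézout coefficients:
  2 = 6 - 1·4
  ... = 358·(-19) + 108·(63)
Scale by -18/2 = -9: (m₀, n₀) = (171, -567).
General solution: m = 171 + 54t, n = -567 - 179t for integer t.
m ≥ 0: smallest is 171 mod 54 = 9 (at t = -3), with n = -30.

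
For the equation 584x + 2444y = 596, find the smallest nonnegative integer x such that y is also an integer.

gcd(2444, 584):
  2444 = 4*584 + 108
  584 = 5*108 + 44
  108 = 2*44 + 20
  44 = 2*20 + 4
  20 = 5*4
so gcd(2444, 584) = 4.
4 divides 596, so solutions exist.
Back-substitute for Bézout coefficients:
  4 = 44 - 2*20
  ... = 584*(113) + 2444*(-27)
Scale by 596/4 = 149: (x₀, y₀) = (16837, -4023).
General solution: x = 16837 + 611t, y = -4023 - 146t for integer t.
x ≥ 0: smallest is 16837 mod 611 = 340 (at t = -27), with y = -81.

340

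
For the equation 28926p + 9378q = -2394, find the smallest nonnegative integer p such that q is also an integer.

293

gcd(28926, 9378) = 18  (28926 = 3*9378 + 792, 9378 = 11*792 + 666, 792 = 1*666 + 126, 666 = 5*126 + 36, 126 = 3*36 + 18, 36 = 2*18).
18 divides -2394, so solutions exist.
Back-substituting, 28926*(225) + 9378*(-694) = 18.
Scale by -2394/18 = -133: (p₀, q₀) = (-29925, 92302).
General solution: p = -29925 + 521t, q = 92302 - 1607t for integer t.
p ≥ 0: smallest is -29925 mod 521 = 293 (at t = 58), with q = -904.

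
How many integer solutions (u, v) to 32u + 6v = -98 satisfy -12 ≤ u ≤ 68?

gcd(32, 6) = 2.
By Bézout, 32·(1) + 6·(-5) = 2.
Particular solution: (2, -27).
General solution: u = 2 + 3t, v = -27 - 16t for integer t.
-12 ≤ 2 + 3t ≤ 68 gives t ∈ [-4, 22], which is 27 values.

27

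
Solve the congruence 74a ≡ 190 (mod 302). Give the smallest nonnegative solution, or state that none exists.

125

gcd(302, 74):
  302 = 4*74 + 6
  74 = 12*6 + 2
  6 = 3*2
so gcd(302, 74) = 2.
2 divides 190, so solutions exist.
Back-substitute for Bézout coefficients:
  2 = 74 - 12*6
  ... = 74*(49) + 302*(-12)
So 74*(49) ≡ 2 (mod 302); multiply by 95: a ≡ 4655 (mod 151).
Smallest nonnegative: a = 4655 mod 151 = 125.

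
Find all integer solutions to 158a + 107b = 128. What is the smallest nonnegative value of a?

13

gcd(158, 107) = 1.
1 divides 128, so solutions exist.
By Bézout, 158×(21) + 107×(-31) = 1.
Scale by 128/1 = 128: (a₀, b₀) = (2688, -3968).
General solution: a = 2688 + 107t, b = -3968 - 158t for integer t.
a ≥ 0: smallest is 2688 mod 107 = 13 (at t = -25), with b = -18.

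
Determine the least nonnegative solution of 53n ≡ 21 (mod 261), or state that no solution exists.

222

gcd(261, 53) = 1.
1 divides 21, so solutions exist.
By Bézout, 53×(-64) + 261×(13) = 1.
So 53×(-64) ≡ 1 (mod 261); multiply by 21: n ≡ -1344 (mod 261).
Smallest nonnegative: n = -1344 mod 261 = 222.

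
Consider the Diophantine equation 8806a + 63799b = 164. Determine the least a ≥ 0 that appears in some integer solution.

21532

gcd(63799, 8806):
  63799 = 7*8806 + 2157
  8806 = 4*2157 + 178
  2157 = 12*178 + 21
  178 = 8*21 + 10
  21 = 2*10 + 1
  10 = 10*1
so gcd(63799, 8806) = 1.
1 divides 164, so solutions exist.
Back-substitute for Bézout coefficients:
  1 = 21 - 2*10
  ... = 8806*(-6093) + 63799*(841)
Scale by 164/1 = 164: (a₀, b₀) = (-999252, 137924).
General solution: a = -999252 + 63799t, b = 137924 - 8806t for integer t.
a ≥ 0: smallest is -999252 mod 63799 = 21532 (at t = 16), with b = -2972.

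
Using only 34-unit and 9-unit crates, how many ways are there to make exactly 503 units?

Need nonnegative integers with 34j + 9k = 503.
gcd(34, 9) = 1, and 34·(4) + 9·(-15) = 1.
So (j₀, k₀) = (2012, -7545); general j = 2012 + 9t, k = -7545 - 34t.
j ≥ 0 ⇒ t ≥ -223; k ≥ 0 ⇒ t ≤ -222. That's 2 values of t.

2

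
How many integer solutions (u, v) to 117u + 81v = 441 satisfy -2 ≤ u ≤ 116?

gcd(117, 81) = 9.
By Bézout, 117·(-2) + 81·(3) = 9.
Particular solution: (1, 4).
General solution: u = 1 + 9t, v = 4 - 13t for integer t.
-2 ≤ 1 + 9t ≤ 116 gives t ∈ [0, 12], which is 13 values.

13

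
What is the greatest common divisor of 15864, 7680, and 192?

24

gcd(15864, 7680) = 24  (15864 = 2×7680 + 504, 7680 = 15×504 + 120, 504 = 4×120 + 24, 120 = 5×24).
gcd(24, 192) = 24.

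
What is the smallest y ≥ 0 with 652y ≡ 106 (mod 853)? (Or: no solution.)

gcd(853, 652) = 1  (853 = 1·652 + 201, 652 = 3·201 + 49, 201 = 4·49 + 5, 49 = 9·5 + 4, 5 = 1·4 + 1, 4 = 4·1).
1 divides 106, so solutions exist.
Back-substituting, 652·(-174) + 853·(133) = 1.
So 652·(-174) ≡ 1 (mod 853); multiply by 106: y ≡ -18444 (mod 853).
Smallest nonnegative: y = -18444 mod 853 = 322.

322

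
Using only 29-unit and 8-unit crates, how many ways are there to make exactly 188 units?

1

Need nonnegative integers with 29j + 8k = 188.
gcd(29, 8) = 1, and 29·(-3) + 8·(11) = 1.
So (j₀, k₀) = (-564, 2068); general j = -564 + 8t, k = 2068 - 29t.
j ≥ 0 ⇒ t ≥ 71; k ≥ 0 ⇒ t ≤ 71. That's 1 value of t.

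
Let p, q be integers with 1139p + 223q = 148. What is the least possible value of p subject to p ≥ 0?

gcd(1139, 223):
  1139 = 5×223 + 24
  223 = 9×24 + 7
  24 = 3×7 + 3
  7 = 2×3 + 1
  3 = 3×1
so gcd(1139, 223) = 1.
1 divides 148, so solutions exist.
Back-substitute for Bézout coefficients:
  1 = 7 - 2×3
  ... = 1139×(-65) + 223×(332)
Scale by 148/1 = 148: (p₀, q₀) = (-9620, 49136).
General solution: p = -9620 + 223t, q = 49136 - 1139t for integer t.
p ≥ 0: smallest is -9620 mod 223 = 192 (at t = 44), with q = -980.

192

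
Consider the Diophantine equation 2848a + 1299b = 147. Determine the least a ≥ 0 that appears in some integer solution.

1284

gcd(2848, 1299) = 1  (2848 = 2·1299 + 250, 1299 = 5·250 + 49, 250 = 5·49 + 5, 49 = 9·5 + 4, 5 = 1·4 + 1, 4 = 4·1).
1 divides 147, so solutions exist.
Back-substituting, 2848·(265) + 1299·(-581) = 1.
Scale by 147/1 = 147: (a₀, b₀) = (38955, -85407).
General solution: a = 38955 + 1299t, b = -85407 - 2848t for integer t.
a ≥ 0: smallest is 38955 mod 1299 = 1284 (at t = -29), with b = -2815.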